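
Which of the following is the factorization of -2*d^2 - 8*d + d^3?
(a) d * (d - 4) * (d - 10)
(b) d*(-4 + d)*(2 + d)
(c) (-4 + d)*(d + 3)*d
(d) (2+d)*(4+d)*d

We need to factor -2*d^2 - 8*d + d^3.
The factored form is d*(-4 + d)*(2 + d).
b) d*(-4 + d)*(2 + d)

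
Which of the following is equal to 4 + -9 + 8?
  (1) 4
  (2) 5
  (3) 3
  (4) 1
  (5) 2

First: 4 + -9 = -5
Then: -5 + 8 = 3
3) 3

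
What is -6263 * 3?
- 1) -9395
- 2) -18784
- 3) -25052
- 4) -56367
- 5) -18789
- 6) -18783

-6263 * 3 = -18789
5) -18789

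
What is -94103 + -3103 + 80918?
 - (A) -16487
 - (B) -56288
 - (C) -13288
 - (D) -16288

First: -94103 + -3103 = -97206
Then: -97206 + 80918 = -16288
D) -16288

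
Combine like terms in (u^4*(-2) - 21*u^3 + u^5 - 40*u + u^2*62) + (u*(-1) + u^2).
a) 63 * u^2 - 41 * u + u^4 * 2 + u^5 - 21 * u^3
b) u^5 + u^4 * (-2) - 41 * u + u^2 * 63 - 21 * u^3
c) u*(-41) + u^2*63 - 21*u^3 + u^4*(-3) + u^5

Adding the polynomials and combining like terms:
(u^4*(-2) - 21*u^3 + u^5 - 40*u + u^2*62) + (u*(-1) + u^2)
= u^5 + u^4 * (-2) - 41 * u + u^2 * 63 - 21 * u^3
b) u^5 + u^4 * (-2) - 41 * u + u^2 * 63 - 21 * u^3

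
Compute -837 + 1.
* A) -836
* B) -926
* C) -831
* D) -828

-837 + 1 = -836
A) -836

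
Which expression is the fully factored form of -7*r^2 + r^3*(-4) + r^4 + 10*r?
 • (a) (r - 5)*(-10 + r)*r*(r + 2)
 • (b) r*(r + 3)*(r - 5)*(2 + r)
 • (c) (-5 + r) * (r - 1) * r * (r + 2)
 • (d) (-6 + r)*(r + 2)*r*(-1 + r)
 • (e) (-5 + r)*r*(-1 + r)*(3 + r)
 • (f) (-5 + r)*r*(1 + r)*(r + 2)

We need to factor -7*r^2 + r^3*(-4) + r^4 + 10*r.
The factored form is (-5 + r) * (r - 1) * r * (r + 2).
c) (-5 + r) * (r - 1) * r * (r + 2)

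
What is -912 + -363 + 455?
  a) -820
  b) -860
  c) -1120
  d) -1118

First: -912 + -363 = -1275
Then: -1275 + 455 = -820
a) -820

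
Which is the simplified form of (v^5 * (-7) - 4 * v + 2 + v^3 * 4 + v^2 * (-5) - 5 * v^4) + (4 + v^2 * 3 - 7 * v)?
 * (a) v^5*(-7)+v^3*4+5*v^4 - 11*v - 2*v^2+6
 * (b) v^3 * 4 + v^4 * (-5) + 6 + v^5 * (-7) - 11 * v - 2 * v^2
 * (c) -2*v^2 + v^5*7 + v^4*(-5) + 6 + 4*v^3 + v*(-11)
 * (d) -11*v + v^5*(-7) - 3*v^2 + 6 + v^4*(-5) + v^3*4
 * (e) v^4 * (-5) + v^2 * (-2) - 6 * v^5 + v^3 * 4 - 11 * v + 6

Adding the polynomials and combining like terms:
(v^5*(-7) - 4*v + 2 + v^3*4 + v^2*(-5) - 5*v^4) + (4 + v^2*3 - 7*v)
= v^3 * 4 + v^4 * (-5) + 6 + v^5 * (-7) - 11 * v - 2 * v^2
b) v^3 * 4 + v^4 * (-5) + 6 + v^5 * (-7) - 11 * v - 2 * v^2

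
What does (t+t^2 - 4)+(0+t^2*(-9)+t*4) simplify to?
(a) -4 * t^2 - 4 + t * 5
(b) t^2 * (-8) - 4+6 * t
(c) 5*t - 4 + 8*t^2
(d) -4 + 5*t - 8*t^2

Adding the polynomials and combining like terms:
(t + t^2 - 4) + (0 + t^2*(-9) + t*4)
= -4 + 5*t - 8*t^2
d) -4 + 5*t - 8*t^2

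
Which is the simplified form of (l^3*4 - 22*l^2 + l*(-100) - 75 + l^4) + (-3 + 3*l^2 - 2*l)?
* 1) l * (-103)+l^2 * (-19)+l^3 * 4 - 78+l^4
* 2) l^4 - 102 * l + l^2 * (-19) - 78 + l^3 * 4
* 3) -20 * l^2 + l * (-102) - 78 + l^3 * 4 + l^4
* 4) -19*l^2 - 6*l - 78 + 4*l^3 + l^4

Adding the polynomials and combining like terms:
(l^3*4 - 22*l^2 + l*(-100) - 75 + l^4) + (-3 + 3*l^2 - 2*l)
= l^4 - 102 * l + l^2 * (-19) - 78 + l^3 * 4
2) l^4 - 102 * l + l^2 * (-19) - 78 + l^3 * 4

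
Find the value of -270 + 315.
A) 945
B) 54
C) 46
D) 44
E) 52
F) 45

-270 + 315 = 45
F) 45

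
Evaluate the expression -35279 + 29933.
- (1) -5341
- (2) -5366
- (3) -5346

-35279 + 29933 = -5346
3) -5346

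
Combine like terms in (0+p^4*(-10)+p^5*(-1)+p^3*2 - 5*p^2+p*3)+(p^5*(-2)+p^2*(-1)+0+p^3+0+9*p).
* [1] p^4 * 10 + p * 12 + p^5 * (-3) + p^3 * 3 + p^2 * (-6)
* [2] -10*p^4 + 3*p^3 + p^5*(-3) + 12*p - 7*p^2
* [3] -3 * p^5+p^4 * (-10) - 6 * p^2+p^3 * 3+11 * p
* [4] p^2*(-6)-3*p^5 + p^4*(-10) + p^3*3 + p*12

Adding the polynomials and combining like terms:
(0 + p^4*(-10) + p^5*(-1) + p^3*2 - 5*p^2 + p*3) + (p^5*(-2) + p^2*(-1) + 0 + p^3 + 0 + 9*p)
= p^2*(-6)-3*p^5 + p^4*(-10) + p^3*3 + p*12
4) p^2*(-6)-3*p^5 + p^4*(-10) + p^3*3 + p*12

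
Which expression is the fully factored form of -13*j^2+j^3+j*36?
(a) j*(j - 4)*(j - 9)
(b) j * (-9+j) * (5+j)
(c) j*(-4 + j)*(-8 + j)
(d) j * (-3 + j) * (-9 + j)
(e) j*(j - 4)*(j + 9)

We need to factor -13*j^2+j^3+j*36.
The factored form is j*(j - 4)*(j - 9).
a) j*(j - 4)*(j - 9)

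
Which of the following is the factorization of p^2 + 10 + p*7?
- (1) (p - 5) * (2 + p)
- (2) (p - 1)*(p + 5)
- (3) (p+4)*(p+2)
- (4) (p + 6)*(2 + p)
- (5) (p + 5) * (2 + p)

We need to factor p^2 + 10 + p*7.
The factored form is (p + 5) * (2 + p).
5) (p + 5) * (2 + p)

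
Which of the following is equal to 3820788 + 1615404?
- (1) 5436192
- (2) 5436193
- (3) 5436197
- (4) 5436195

3820788 + 1615404 = 5436192
1) 5436192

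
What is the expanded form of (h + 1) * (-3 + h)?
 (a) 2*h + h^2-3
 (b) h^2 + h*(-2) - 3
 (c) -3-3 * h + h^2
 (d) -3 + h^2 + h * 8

Expanding (h + 1) * (-3 + h):
= h^2 + h*(-2) - 3
b) h^2 + h*(-2) - 3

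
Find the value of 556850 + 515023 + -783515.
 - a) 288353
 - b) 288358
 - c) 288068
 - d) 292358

First: 556850 + 515023 = 1071873
Then: 1071873 + -783515 = 288358
b) 288358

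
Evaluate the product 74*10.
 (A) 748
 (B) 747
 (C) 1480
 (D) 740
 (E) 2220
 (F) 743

74 * 10 = 740
D) 740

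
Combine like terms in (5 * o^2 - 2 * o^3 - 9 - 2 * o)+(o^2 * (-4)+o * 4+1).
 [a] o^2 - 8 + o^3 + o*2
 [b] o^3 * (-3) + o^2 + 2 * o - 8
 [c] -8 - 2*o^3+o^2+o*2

Adding the polynomials and combining like terms:
(5*o^2 - 2*o^3 - 9 - 2*o) + (o^2*(-4) + o*4 + 1)
= -8 - 2*o^3+o^2+o*2
c) -8 - 2*o^3+o^2+o*2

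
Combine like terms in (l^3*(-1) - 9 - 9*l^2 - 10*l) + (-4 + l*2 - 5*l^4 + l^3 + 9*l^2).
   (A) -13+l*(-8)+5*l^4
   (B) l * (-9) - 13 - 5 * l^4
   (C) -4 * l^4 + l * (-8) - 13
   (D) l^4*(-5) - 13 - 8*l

Adding the polynomials and combining like terms:
(l^3*(-1) - 9 - 9*l^2 - 10*l) + (-4 + l*2 - 5*l^4 + l^3 + 9*l^2)
= l^4*(-5) - 13 - 8*l
D) l^4*(-5) - 13 - 8*l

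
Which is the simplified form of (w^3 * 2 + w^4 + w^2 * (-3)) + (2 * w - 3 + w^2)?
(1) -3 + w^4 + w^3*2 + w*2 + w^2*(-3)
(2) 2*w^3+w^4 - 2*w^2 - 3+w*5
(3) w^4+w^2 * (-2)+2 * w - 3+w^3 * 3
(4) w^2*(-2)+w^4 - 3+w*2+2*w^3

Adding the polynomials and combining like terms:
(w^3*2 + w^4 + w^2*(-3)) + (2*w - 3 + w^2)
= w^2*(-2)+w^4 - 3+w*2+2*w^3
4) w^2*(-2)+w^4 - 3+w*2+2*w^3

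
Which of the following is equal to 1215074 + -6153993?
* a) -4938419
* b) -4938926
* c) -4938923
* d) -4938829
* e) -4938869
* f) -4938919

1215074 + -6153993 = -4938919
f) -4938919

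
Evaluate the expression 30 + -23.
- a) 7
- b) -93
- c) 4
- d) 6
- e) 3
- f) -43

30 + -23 = 7
a) 7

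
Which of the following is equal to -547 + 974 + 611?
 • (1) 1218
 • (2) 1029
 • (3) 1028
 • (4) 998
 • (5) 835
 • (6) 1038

First: -547 + 974 = 427
Then: 427 + 611 = 1038
6) 1038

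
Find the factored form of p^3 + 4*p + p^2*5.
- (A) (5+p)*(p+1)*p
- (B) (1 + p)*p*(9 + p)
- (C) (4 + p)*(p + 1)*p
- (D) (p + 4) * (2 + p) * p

We need to factor p^3 + 4*p + p^2*5.
The factored form is (4 + p)*(p + 1)*p.
C) (4 + p)*(p + 1)*p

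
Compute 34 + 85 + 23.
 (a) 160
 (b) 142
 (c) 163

First: 34 + 85 = 119
Then: 119 + 23 = 142
b) 142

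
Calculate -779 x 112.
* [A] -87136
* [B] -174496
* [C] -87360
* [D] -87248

-779 * 112 = -87248
D) -87248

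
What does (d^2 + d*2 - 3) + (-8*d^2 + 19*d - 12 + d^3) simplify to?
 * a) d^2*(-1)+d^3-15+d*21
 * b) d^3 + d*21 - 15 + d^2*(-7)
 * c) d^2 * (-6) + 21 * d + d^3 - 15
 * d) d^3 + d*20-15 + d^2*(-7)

Adding the polynomials and combining like terms:
(d^2 + d*2 - 3) + (-8*d^2 + 19*d - 12 + d^3)
= d^3 + d*21 - 15 + d^2*(-7)
b) d^3 + d*21 - 15 + d^2*(-7)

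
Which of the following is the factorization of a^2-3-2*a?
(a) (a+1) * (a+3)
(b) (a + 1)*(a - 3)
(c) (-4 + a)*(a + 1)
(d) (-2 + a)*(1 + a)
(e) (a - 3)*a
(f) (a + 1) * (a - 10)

We need to factor a^2-3-2*a.
The factored form is (a + 1)*(a - 3).
b) (a + 1)*(a - 3)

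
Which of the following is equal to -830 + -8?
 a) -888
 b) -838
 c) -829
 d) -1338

-830 + -8 = -838
b) -838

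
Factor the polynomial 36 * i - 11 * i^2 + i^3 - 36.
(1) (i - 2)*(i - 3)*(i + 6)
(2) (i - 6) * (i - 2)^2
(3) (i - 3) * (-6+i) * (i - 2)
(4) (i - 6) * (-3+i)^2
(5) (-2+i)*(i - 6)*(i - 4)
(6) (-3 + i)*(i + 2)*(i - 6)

We need to factor 36 * i - 11 * i^2 + i^3 - 36.
The factored form is (i - 3) * (-6+i) * (i - 2).
3) (i - 3) * (-6+i) * (i - 2)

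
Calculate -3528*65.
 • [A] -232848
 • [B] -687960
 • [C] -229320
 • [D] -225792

-3528 * 65 = -229320
C) -229320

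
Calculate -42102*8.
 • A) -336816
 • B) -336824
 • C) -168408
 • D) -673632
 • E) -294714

-42102 * 8 = -336816
A) -336816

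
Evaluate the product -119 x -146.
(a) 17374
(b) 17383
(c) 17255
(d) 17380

-119 * -146 = 17374
a) 17374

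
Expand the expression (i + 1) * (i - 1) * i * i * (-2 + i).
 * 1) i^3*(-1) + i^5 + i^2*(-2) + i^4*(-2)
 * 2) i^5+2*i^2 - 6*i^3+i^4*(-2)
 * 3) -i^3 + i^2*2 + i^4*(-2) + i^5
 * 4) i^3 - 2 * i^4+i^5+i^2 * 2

Expanding (i + 1) * (i - 1) * i * i * (-2 + i):
= -i^3 + i^2*2 + i^4*(-2) + i^5
3) -i^3 + i^2*2 + i^4*(-2) + i^5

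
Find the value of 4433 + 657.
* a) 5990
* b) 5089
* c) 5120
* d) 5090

4433 + 657 = 5090
d) 5090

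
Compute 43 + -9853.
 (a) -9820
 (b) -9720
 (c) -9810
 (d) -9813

43 + -9853 = -9810
c) -9810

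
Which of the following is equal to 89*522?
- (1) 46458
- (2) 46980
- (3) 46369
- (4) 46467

89 * 522 = 46458
1) 46458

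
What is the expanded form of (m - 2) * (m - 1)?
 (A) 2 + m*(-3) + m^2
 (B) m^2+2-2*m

Expanding (m - 2) * (m - 1):
= 2 + m*(-3) + m^2
A) 2 + m*(-3) + m^2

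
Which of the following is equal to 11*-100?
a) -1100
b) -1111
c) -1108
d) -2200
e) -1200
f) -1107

11 * -100 = -1100
a) -1100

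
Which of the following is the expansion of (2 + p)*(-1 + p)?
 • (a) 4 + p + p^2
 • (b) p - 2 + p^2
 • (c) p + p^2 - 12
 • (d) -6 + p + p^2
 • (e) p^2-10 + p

Expanding (2 + p)*(-1 + p):
= p - 2 + p^2
b) p - 2 + p^2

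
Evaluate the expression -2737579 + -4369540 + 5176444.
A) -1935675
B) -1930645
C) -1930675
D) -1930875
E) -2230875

First: -2737579 + -4369540 = -7107119
Then: -7107119 + 5176444 = -1930675
C) -1930675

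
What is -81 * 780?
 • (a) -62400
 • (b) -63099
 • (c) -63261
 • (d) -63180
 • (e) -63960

-81 * 780 = -63180
d) -63180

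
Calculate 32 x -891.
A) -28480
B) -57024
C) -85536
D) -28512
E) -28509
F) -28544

32 * -891 = -28512
D) -28512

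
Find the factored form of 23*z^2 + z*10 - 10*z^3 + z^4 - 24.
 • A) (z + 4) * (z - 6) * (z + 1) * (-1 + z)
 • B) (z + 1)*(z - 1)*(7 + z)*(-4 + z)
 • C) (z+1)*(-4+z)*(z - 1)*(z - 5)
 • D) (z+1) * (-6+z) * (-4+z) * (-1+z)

We need to factor 23*z^2 + z*10 - 10*z^3 + z^4 - 24.
The factored form is (z+1) * (-6+z) * (-4+z) * (-1+z).
D) (z+1) * (-6+z) * (-4+z) * (-1+z)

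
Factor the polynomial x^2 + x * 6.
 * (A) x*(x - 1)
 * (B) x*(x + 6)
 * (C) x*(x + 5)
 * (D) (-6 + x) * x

We need to factor x^2 + x * 6.
The factored form is x*(x + 6).
B) x*(x + 6)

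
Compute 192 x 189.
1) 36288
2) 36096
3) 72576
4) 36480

192 * 189 = 36288
1) 36288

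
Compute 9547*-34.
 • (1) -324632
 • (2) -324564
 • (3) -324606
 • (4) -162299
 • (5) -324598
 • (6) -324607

9547 * -34 = -324598
5) -324598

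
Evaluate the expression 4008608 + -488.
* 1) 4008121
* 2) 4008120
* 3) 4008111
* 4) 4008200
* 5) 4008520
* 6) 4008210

4008608 + -488 = 4008120
2) 4008120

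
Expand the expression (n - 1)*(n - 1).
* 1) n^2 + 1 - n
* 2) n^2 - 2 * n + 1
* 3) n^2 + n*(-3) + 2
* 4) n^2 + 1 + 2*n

Expanding (n - 1)*(n - 1):
= n^2 - 2 * n + 1
2) n^2 - 2 * n + 1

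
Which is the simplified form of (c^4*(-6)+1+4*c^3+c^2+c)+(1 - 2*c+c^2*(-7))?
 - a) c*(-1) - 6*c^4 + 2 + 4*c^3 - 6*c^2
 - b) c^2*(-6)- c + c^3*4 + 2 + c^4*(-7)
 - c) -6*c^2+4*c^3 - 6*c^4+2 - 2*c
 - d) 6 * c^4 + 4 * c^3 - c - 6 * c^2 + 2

Adding the polynomials and combining like terms:
(c^4*(-6) + 1 + 4*c^3 + c^2 + c) + (1 - 2*c + c^2*(-7))
= c*(-1) - 6*c^4 + 2 + 4*c^3 - 6*c^2
a) c*(-1) - 6*c^4 + 2 + 4*c^3 - 6*c^2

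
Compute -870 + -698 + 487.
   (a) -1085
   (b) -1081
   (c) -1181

First: -870 + -698 = -1568
Then: -1568 + 487 = -1081
b) -1081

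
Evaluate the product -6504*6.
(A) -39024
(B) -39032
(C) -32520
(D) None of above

-6504 * 6 = -39024
A) -39024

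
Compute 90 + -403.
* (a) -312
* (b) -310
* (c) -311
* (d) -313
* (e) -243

90 + -403 = -313
d) -313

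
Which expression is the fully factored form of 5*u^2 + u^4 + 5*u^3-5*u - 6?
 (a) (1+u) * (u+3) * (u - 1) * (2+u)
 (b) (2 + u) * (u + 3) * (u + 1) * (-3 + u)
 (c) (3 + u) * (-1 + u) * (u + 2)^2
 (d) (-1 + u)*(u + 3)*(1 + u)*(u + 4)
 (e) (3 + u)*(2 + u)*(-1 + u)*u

We need to factor 5*u^2 + u^4 + 5*u^3-5*u - 6.
The factored form is (1+u) * (u+3) * (u - 1) * (2+u).
a) (1+u) * (u+3) * (u - 1) * (2+u)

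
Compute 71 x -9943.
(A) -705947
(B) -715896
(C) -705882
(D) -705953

71 * -9943 = -705953
D) -705953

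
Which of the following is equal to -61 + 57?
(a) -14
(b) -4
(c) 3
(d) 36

-61 + 57 = -4
b) -4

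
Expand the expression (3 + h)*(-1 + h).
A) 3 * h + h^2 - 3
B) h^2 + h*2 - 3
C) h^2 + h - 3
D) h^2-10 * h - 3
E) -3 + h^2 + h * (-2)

Expanding (3 + h)*(-1 + h):
= h^2 + h*2 - 3
B) h^2 + h*2 - 3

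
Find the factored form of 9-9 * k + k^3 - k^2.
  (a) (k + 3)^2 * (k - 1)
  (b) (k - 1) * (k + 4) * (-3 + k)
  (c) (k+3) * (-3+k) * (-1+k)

We need to factor 9-9 * k + k^3 - k^2.
The factored form is (k+3) * (-3+k) * (-1+k).
c) (k+3) * (-3+k) * (-1+k)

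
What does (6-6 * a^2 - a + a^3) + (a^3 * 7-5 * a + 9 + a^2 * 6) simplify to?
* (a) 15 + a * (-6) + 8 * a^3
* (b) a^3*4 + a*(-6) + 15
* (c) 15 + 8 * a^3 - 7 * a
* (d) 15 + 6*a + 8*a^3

Adding the polynomials and combining like terms:
(6 - 6*a^2 - a + a^3) + (a^3*7 - 5*a + 9 + a^2*6)
= 15 + a * (-6) + 8 * a^3
a) 15 + a * (-6) + 8 * a^3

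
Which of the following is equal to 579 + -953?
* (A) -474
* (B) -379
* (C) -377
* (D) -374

579 + -953 = -374
D) -374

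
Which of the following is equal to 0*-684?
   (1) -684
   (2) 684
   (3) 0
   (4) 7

0 * -684 = 0
3) 0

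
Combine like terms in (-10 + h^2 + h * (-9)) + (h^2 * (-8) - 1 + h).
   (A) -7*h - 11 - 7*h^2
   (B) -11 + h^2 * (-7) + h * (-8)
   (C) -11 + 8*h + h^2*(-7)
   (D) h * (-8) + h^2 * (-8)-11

Adding the polynomials and combining like terms:
(-10 + h^2 + h*(-9)) + (h^2*(-8) - 1 + h)
= -11 + h^2 * (-7) + h * (-8)
B) -11 + h^2 * (-7) + h * (-8)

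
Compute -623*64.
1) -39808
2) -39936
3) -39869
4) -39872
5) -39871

-623 * 64 = -39872
4) -39872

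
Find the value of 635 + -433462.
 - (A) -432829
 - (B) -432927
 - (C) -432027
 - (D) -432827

635 + -433462 = -432827
D) -432827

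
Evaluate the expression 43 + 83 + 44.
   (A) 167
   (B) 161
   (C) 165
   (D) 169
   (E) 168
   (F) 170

First: 43 + 83 = 126
Then: 126 + 44 = 170
F) 170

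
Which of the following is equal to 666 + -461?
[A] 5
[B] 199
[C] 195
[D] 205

666 + -461 = 205
D) 205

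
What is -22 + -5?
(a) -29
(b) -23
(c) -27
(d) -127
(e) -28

-22 + -5 = -27
c) -27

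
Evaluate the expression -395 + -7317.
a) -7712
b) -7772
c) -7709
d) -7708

-395 + -7317 = -7712
a) -7712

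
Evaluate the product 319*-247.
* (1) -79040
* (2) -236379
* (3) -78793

319 * -247 = -78793
3) -78793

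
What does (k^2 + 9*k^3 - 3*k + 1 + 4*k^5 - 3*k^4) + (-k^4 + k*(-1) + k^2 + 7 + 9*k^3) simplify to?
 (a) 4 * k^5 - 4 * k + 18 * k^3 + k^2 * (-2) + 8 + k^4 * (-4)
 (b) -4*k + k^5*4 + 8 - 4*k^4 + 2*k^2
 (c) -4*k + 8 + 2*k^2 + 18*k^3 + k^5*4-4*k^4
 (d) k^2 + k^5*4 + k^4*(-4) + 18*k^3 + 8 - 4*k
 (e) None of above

Adding the polynomials and combining like terms:
(k^2 + 9*k^3 - 3*k + 1 + 4*k^5 - 3*k^4) + (-k^4 + k*(-1) + k^2 + 7 + 9*k^3)
= -4*k + 8 + 2*k^2 + 18*k^3 + k^5*4-4*k^4
c) -4*k + 8 + 2*k^2 + 18*k^3 + k^5*4-4*k^4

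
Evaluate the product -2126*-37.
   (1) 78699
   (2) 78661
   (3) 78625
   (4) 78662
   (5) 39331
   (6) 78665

-2126 * -37 = 78662
4) 78662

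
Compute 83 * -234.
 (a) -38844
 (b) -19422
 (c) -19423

83 * -234 = -19422
b) -19422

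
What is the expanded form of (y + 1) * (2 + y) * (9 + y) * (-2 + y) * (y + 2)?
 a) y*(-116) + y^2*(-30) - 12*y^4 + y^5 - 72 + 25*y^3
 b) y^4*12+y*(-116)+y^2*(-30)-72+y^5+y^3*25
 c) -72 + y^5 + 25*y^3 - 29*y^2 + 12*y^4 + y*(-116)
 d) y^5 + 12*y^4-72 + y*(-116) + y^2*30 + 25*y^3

Expanding (y + 1) * (2 + y) * (9 + y) * (-2 + y) * (y + 2):
= y^4*12+y*(-116)+y^2*(-30)-72+y^5+y^3*25
b) y^4*12+y*(-116)+y^2*(-30)-72+y^5+y^3*25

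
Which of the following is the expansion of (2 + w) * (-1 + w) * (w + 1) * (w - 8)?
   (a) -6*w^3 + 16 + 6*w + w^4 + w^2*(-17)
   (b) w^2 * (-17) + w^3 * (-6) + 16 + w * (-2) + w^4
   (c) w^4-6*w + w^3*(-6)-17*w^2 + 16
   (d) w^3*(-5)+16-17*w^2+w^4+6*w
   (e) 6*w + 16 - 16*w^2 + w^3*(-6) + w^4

Expanding (2 + w) * (-1 + w) * (w + 1) * (w - 8):
= -6*w^3 + 16 + 6*w + w^4 + w^2*(-17)
a) -6*w^3 + 16 + 6*w + w^4 + w^2*(-17)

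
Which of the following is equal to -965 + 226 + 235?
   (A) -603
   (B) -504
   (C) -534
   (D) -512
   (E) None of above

First: -965 + 226 = -739
Then: -739 + 235 = -504
B) -504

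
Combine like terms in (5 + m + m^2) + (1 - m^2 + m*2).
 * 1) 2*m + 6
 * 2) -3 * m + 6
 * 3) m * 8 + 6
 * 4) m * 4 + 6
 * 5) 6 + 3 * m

Adding the polynomials and combining like terms:
(5 + m + m^2) + (1 - m^2 + m*2)
= 6 + 3 * m
5) 6 + 3 * m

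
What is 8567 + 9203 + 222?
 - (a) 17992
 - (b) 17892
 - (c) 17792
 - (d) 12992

First: 8567 + 9203 = 17770
Then: 17770 + 222 = 17992
a) 17992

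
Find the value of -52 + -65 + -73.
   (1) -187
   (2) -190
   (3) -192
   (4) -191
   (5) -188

First: -52 + -65 = -117
Then: -117 + -73 = -190
2) -190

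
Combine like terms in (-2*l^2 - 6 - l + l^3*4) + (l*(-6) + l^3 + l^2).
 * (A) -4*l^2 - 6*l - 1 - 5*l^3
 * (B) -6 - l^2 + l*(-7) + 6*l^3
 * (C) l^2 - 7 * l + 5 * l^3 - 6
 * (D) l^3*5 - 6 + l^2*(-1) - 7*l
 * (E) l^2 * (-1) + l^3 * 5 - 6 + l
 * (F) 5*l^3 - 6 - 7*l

Adding the polynomials and combining like terms:
(-2*l^2 - 6 - l + l^3*4) + (l*(-6) + l^3 + l^2)
= l^3*5 - 6 + l^2*(-1) - 7*l
D) l^3*5 - 6 + l^2*(-1) - 7*l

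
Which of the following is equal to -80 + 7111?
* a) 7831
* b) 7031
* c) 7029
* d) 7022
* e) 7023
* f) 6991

-80 + 7111 = 7031
b) 7031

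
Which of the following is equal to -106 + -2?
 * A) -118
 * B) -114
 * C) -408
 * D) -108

-106 + -2 = -108
D) -108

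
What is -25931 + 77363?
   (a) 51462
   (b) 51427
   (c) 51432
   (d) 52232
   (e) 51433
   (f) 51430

-25931 + 77363 = 51432
c) 51432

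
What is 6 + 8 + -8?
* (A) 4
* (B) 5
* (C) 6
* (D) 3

First: 6 + 8 = 14
Then: 14 + -8 = 6
C) 6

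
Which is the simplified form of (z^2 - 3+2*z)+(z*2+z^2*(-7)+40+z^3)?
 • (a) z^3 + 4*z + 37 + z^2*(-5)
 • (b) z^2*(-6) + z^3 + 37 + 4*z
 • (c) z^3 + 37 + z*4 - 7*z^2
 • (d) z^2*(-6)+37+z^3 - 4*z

Adding the polynomials and combining like terms:
(z^2 - 3 + 2*z) + (z*2 + z^2*(-7) + 40 + z^3)
= z^2*(-6) + z^3 + 37 + 4*z
b) z^2*(-6) + z^3 + 37 + 4*z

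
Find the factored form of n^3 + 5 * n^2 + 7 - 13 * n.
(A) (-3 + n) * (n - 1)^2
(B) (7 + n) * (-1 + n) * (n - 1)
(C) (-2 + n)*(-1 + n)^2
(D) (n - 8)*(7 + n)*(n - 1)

We need to factor n^3 + 5 * n^2 + 7 - 13 * n.
The factored form is (7 + n) * (-1 + n) * (n - 1).
B) (7 + n) * (-1 + n) * (n - 1)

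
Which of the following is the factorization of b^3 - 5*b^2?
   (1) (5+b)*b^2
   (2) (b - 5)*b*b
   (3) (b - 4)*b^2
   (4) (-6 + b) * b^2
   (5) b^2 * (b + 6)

We need to factor b^3 - 5*b^2.
The factored form is (b - 5)*b*b.
2) (b - 5)*b*b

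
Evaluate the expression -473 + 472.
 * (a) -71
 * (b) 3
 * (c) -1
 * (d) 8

-473 + 472 = -1
c) -1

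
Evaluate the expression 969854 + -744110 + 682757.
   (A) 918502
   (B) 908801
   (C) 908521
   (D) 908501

First: 969854 + -744110 = 225744
Then: 225744 + 682757 = 908501
D) 908501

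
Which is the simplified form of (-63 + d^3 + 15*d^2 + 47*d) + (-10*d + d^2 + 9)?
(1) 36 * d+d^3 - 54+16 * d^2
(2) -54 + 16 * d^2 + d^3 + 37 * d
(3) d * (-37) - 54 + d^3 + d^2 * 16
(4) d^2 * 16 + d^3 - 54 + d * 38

Adding the polynomials and combining like terms:
(-63 + d^3 + 15*d^2 + 47*d) + (-10*d + d^2 + 9)
= -54 + 16 * d^2 + d^3 + 37 * d
2) -54 + 16 * d^2 + d^3 + 37 * d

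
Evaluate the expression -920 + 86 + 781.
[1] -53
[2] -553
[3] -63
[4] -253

First: -920 + 86 = -834
Then: -834 + 781 = -53
1) -53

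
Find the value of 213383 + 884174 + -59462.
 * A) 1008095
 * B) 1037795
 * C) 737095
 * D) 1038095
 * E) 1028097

First: 213383 + 884174 = 1097557
Then: 1097557 + -59462 = 1038095
D) 1038095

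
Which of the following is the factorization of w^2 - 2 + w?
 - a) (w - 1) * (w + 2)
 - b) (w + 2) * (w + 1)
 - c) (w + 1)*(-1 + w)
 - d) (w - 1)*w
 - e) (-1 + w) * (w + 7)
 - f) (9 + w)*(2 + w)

We need to factor w^2 - 2 + w.
The factored form is (w - 1) * (w + 2).
a) (w - 1) * (w + 2)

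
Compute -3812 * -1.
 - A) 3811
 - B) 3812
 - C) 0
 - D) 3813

-3812 * -1 = 3812
B) 3812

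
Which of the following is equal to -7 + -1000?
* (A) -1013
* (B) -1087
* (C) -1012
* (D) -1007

-7 + -1000 = -1007
D) -1007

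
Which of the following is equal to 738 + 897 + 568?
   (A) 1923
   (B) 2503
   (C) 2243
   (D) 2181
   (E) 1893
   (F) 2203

First: 738 + 897 = 1635
Then: 1635 + 568 = 2203
F) 2203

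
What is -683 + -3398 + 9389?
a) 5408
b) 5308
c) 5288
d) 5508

First: -683 + -3398 = -4081
Then: -4081 + 9389 = 5308
b) 5308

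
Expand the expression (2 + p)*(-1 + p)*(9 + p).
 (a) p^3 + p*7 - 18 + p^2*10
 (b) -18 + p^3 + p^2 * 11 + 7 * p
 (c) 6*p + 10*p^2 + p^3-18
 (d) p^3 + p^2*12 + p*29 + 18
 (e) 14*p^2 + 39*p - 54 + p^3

Expanding (2 + p)*(-1 + p)*(9 + p):
= p^3 + p*7 - 18 + p^2*10
a) p^3 + p*7 - 18 + p^2*10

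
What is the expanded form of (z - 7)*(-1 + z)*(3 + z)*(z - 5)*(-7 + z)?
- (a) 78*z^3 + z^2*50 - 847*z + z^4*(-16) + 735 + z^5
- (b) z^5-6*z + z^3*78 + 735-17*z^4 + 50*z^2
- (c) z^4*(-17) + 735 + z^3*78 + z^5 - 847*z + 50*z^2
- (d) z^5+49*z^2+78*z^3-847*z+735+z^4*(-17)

Expanding (z - 7)*(-1 + z)*(3 + z)*(z - 5)*(-7 + z):
= z^4*(-17) + 735 + z^3*78 + z^5 - 847*z + 50*z^2
c) z^4*(-17) + 735 + z^3*78 + z^5 - 847*z + 50*z^2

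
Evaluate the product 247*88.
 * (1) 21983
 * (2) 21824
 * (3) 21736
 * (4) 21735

247 * 88 = 21736
3) 21736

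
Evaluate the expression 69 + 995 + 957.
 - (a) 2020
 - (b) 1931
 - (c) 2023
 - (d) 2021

First: 69 + 995 = 1064
Then: 1064 + 957 = 2021
d) 2021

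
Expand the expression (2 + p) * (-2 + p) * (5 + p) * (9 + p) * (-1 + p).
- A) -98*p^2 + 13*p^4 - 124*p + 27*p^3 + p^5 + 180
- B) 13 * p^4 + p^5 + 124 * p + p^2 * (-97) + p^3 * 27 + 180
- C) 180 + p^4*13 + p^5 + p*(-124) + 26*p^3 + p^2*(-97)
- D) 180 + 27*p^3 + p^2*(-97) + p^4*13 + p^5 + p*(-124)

Expanding (2 + p) * (-2 + p) * (5 + p) * (9 + p) * (-1 + p):
= 180 + 27*p^3 + p^2*(-97) + p^4*13 + p^5 + p*(-124)
D) 180 + 27*p^3 + p^2*(-97) + p^4*13 + p^5 + p*(-124)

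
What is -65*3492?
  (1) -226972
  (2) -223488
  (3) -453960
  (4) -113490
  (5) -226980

-65 * 3492 = -226980
5) -226980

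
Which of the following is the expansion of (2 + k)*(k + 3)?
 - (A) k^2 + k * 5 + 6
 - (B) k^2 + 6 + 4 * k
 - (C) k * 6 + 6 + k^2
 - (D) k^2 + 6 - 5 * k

Expanding (2 + k)*(k + 3):
= k^2 + k * 5 + 6
A) k^2 + k * 5 + 6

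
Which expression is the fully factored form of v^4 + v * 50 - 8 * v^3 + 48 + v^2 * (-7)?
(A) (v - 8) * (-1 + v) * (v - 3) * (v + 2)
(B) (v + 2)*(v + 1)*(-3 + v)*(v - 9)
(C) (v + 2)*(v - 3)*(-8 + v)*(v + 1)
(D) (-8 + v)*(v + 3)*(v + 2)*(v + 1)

We need to factor v^4 + v * 50 - 8 * v^3 + 48 + v^2 * (-7).
The factored form is (v + 2)*(v - 3)*(-8 + v)*(v + 1).
C) (v + 2)*(v - 3)*(-8 + v)*(v + 1)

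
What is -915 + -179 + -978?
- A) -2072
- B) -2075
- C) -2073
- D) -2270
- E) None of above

First: -915 + -179 = -1094
Then: -1094 + -978 = -2072
A) -2072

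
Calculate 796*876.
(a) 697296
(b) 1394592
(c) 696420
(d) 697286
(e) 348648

796 * 876 = 697296
a) 697296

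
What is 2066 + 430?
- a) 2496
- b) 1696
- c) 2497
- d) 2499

2066 + 430 = 2496
a) 2496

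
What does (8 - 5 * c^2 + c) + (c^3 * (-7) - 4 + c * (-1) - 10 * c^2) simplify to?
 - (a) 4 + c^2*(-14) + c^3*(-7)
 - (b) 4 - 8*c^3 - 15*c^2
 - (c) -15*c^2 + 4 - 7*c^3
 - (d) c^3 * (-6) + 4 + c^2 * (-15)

Adding the polynomials and combining like terms:
(8 - 5*c^2 + c) + (c^3*(-7) - 4 + c*(-1) - 10*c^2)
= -15*c^2 + 4 - 7*c^3
c) -15*c^2 + 4 - 7*c^3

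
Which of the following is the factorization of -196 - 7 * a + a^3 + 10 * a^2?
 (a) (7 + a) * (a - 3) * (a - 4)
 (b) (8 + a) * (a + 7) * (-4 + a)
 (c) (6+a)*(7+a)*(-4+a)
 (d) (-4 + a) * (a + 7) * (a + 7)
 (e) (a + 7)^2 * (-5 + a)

We need to factor -196 - 7 * a + a^3 + 10 * a^2.
The factored form is (-4 + a) * (a + 7) * (a + 7).
d) (-4 + a) * (a + 7) * (a + 7)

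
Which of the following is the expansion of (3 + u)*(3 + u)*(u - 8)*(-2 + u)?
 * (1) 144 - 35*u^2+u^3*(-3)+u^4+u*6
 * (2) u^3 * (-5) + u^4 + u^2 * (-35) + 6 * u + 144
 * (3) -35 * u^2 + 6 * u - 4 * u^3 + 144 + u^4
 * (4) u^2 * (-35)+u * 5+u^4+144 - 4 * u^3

Expanding (3 + u)*(3 + u)*(u - 8)*(-2 + u):
= -35 * u^2 + 6 * u - 4 * u^3 + 144 + u^4
3) -35 * u^2 + 6 * u - 4 * u^3 + 144 + u^4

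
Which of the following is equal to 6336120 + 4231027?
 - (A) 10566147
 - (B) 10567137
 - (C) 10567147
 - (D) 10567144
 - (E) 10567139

6336120 + 4231027 = 10567147
C) 10567147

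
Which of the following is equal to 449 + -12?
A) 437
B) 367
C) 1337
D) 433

449 + -12 = 437
A) 437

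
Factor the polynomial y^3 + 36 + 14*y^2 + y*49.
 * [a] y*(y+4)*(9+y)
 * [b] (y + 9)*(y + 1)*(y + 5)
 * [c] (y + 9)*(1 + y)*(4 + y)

We need to factor y^3 + 36 + 14*y^2 + y*49.
The factored form is (y + 9)*(1 + y)*(4 + y).
c) (y + 9)*(1 + y)*(4 + y)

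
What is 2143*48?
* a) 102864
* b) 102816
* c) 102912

2143 * 48 = 102864
a) 102864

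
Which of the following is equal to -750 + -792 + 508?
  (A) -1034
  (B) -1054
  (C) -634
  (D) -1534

First: -750 + -792 = -1542
Then: -1542 + 508 = -1034
A) -1034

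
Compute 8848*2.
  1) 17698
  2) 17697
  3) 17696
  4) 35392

8848 * 2 = 17696
3) 17696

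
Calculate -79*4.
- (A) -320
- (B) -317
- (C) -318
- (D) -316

-79 * 4 = -316
D) -316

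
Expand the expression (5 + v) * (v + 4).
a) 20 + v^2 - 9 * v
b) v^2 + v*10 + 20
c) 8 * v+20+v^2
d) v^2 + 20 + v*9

Expanding (5 + v) * (v + 4):
= v^2 + 20 + v*9
d) v^2 + 20 + v*9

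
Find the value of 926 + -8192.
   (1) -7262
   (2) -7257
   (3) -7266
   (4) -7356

926 + -8192 = -7266
3) -7266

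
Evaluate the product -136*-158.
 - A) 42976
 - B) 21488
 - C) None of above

-136 * -158 = 21488
B) 21488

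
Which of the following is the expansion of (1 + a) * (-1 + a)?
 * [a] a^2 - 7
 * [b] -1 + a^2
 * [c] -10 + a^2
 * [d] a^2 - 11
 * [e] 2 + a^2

Expanding (1 + a) * (-1 + a):
= -1 + a^2
b) -1 + a^2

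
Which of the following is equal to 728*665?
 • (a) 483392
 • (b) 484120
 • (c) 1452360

728 * 665 = 484120
b) 484120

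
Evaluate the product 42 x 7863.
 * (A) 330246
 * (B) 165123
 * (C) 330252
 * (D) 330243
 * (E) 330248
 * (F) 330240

42 * 7863 = 330246
A) 330246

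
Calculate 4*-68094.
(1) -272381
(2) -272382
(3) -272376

4 * -68094 = -272376
3) -272376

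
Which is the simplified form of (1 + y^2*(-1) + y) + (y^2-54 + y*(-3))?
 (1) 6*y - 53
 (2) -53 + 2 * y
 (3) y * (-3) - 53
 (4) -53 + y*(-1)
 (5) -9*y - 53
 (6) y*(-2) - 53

Adding the polynomials and combining like terms:
(1 + y^2*(-1) + y) + (y^2 - 54 + y*(-3))
= y*(-2) - 53
6) y*(-2) - 53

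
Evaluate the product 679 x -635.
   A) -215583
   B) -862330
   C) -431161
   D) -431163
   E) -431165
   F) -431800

679 * -635 = -431165
E) -431165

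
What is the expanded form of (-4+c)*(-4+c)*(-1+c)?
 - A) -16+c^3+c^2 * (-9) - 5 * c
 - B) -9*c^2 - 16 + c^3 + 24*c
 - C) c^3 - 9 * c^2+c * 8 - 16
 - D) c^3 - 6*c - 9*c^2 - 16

Expanding (-4+c)*(-4+c)*(-1+c):
= -9*c^2 - 16 + c^3 + 24*c
B) -9*c^2 - 16 + c^3 + 24*c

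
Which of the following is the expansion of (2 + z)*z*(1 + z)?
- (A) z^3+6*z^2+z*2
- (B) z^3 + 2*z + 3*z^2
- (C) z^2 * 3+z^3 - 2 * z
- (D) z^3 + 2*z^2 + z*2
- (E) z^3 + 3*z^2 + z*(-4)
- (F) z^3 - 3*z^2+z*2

Expanding (2 + z)*z*(1 + z):
= z^3 + 2*z + 3*z^2
B) z^3 + 2*z + 3*z^2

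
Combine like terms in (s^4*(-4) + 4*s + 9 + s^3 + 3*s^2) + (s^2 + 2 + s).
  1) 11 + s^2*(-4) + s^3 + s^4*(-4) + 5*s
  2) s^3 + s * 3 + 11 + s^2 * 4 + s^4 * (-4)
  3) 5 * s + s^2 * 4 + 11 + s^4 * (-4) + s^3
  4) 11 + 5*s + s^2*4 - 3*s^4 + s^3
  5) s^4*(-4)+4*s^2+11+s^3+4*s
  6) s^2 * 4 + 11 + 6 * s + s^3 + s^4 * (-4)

Adding the polynomials and combining like terms:
(s^4*(-4) + 4*s + 9 + s^3 + 3*s^2) + (s^2 + 2 + s)
= 5 * s + s^2 * 4 + 11 + s^4 * (-4) + s^3
3) 5 * s + s^2 * 4 + 11 + s^4 * (-4) + s^3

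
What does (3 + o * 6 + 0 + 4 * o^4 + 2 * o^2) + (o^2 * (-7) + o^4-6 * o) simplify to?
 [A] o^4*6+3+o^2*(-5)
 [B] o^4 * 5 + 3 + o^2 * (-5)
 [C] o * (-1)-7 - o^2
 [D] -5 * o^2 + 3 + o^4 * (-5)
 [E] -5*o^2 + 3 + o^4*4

Adding the polynomials and combining like terms:
(3 + o*6 + 0 + 4*o^4 + 2*o^2) + (o^2*(-7) + o^4 - 6*o)
= o^4 * 5 + 3 + o^2 * (-5)
B) o^4 * 5 + 3 + o^2 * (-5)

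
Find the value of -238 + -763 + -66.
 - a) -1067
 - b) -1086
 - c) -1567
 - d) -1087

First: -238 + -763 = -1001
Then: -1001 + -66 = -1067
a) -1067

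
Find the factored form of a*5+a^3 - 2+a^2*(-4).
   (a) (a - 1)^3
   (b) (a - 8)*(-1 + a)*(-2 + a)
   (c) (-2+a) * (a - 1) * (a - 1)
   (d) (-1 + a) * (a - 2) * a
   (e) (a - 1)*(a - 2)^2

We need to factor a*5+a^3 - 2+a^2*(-4).
The factored form is (-2+a) * (a - 1) * (a - 1).
c) (-2+a) * (a - 1) * (a - 1)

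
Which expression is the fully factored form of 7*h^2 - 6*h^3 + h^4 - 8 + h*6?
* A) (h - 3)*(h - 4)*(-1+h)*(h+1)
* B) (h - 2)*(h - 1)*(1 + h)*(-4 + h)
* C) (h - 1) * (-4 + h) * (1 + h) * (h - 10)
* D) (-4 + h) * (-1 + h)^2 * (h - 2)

We need to factor 7*h^2 - 6*h^3 + h^4 - 8 + h*6.
The factored form is (h - 2)*(h - 1)*(1 + h)*(-4 + h).
B) (h - 2)*(h - 1)*(1 + h)*(-4 + h)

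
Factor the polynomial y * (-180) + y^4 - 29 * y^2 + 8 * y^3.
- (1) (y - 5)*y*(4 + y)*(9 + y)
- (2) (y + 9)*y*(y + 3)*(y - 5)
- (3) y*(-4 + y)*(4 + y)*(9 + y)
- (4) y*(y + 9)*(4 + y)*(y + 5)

We need to factor y * (-180) + y^4 - 29 * y^2 + 8 * y^3.
The factored form is (y - 5)*y*(4 + y)*(9 + y).
1) (y - 5)*y*(4 + y)*(9 + y)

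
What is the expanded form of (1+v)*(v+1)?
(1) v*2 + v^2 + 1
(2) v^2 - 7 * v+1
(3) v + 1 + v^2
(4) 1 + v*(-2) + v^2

Expanding (1+v)*(v+1):
= v*2 + v^2 + 1
1) v*2 + v^2 + 1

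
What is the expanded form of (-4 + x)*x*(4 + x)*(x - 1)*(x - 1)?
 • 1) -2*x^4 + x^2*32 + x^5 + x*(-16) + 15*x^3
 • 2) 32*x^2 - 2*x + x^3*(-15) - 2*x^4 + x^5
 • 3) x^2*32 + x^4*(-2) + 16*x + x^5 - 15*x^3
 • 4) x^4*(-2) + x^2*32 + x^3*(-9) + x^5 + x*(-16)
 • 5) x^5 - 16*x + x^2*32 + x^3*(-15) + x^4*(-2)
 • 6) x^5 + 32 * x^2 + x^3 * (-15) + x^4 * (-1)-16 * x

Expanding (-4 + x)*x*(4 + x)*(x - 1)*(x - 1):
= x^5 - 16*x + x^2*32 + x^3*(-15) + x^4*(-2)
5) x^5 - 16*x + x^2*32 + x^3*(-15) + x^4*(-2)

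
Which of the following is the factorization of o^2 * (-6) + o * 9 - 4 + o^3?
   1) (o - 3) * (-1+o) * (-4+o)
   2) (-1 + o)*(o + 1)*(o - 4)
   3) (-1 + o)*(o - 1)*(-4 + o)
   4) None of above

We need to factor o^2 * (-6) + o * 9 - 4 + o^3.
The factored form is (-1 + o)*(o - 1)*(-4 + o).
3) (-1 + o)*(o - 1)*(-4 + o)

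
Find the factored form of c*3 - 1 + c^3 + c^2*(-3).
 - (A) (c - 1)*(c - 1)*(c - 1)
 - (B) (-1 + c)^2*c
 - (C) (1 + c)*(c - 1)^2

We need to factor c*3 - 1 + c^3 + c^2*(-3).
The factored form is (c - 1)*(c - 1)*(c - 1).
A) (c - 1)*(c - 1)*(c - 1)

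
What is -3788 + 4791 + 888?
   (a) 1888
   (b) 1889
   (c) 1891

First: -3788 + 4791 = 1003
Then: 1003 + 888 = 1891
c) 1891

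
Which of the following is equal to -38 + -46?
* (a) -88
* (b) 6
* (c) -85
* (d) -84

-38 + -46 = -84
d) -84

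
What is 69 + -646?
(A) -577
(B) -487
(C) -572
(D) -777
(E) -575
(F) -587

69 + -646 = -577
A) -577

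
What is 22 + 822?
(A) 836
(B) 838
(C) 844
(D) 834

22 + 822 = 844
C) 844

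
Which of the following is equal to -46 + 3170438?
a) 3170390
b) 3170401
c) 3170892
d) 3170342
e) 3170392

-46 + 3170438 = 3170392
e) 3170392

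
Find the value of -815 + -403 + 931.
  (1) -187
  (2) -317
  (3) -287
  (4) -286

First: -815 + -403 = -1218
Then: -1218 + 931 = -287
3) -287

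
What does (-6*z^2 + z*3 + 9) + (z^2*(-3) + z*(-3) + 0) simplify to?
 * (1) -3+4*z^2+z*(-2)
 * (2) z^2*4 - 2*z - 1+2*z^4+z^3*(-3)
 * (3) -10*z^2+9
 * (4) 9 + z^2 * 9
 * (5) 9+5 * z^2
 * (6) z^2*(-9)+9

Adding the polynomials and combining like terms:
(-6*z^2 + z*3 + 9) + (z^2*(-3) + z*(-3) + 0)
= z^2*(-9)+9
6) z^2*(-9)+9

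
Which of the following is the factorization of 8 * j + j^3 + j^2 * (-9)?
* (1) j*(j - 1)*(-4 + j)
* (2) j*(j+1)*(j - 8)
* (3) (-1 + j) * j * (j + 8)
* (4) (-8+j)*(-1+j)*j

We need to factor 8 * j + j^3 + j^2 * (-9).
The factored form is (-8+j)*(-1+j)*j.
4) (-8+j)*(-1+j)*j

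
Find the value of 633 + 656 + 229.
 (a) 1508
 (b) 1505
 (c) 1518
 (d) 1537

First: 633 + 656 = 1289
Then: 1289 + 229 = 1518
c) 1518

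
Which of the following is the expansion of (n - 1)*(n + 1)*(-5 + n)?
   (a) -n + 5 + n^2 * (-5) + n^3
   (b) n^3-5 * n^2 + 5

Expanding (n - 1)*(n + 1)*(-5 + n):
= -n + 5 + n^2 * (-5) + n^3
a) -n + 5 + n^2 * (-5) + n^3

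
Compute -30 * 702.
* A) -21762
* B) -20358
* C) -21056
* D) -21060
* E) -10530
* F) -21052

-30 * 702 = -21060
D) -21060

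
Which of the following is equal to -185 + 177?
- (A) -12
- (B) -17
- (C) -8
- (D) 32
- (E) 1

-185 + 177 = -8
C) -8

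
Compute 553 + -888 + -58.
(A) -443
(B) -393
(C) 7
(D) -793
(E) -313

First: 553 + -888 = -335
Then: -335 + -58 = -393
B) -393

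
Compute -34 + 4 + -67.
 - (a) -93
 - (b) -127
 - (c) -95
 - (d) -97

First: -34 + 4 = -30
Then: -30 + -67 = -97
d) -97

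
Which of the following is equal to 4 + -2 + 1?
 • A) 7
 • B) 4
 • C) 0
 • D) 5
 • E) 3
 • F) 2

First: 4 + -2 = 2
Then: 2 + 1 = 3
E) 3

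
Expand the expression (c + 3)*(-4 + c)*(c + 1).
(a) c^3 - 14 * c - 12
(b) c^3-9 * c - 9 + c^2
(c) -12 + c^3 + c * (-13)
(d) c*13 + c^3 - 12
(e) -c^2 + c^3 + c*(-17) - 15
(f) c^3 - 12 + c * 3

Expanding (c + 3)*(-4 + c)*(c + 1):
= -12 + c^3 + c * (-13)
c) -12 + c^3 + c * (-13)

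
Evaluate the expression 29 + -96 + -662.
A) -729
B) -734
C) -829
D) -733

First: 29 + -96 = -67
Then: -67 + -662 = -729
A) -729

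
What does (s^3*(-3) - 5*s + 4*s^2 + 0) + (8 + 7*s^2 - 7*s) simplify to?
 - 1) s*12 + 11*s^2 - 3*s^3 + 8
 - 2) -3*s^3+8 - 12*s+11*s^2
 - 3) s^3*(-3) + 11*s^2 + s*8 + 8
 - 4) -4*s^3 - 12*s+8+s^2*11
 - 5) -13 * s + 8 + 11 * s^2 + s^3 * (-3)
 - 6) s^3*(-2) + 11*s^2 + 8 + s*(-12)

Adding the polynomials and combining like terms:
(s^3*(-3) - 5*s + 4*s^2 + 0) + (8 + 7*s^2 - 7*s)
= -3*s^3+8 - 12*s+11*s^2
2) -3*s^3+8 - 12*s+11*s^2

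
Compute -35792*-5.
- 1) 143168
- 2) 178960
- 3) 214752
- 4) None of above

-35792 * -5 = 178960
2) 178960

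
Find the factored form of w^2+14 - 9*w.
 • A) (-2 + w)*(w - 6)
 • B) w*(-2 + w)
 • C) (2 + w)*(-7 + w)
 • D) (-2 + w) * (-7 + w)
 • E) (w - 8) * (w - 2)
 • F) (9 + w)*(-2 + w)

We need to factor w^2+14 - 9*w.
The factored form is (-2 + w) * (-7 + w).
D) (-2 + w) * (-7 + w)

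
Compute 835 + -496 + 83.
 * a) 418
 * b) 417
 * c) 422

First: 835 + -496 = 339
Then: 339 + 83 = 422
c) 422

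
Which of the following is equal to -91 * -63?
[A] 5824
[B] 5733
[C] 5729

-91 * -63 = 5733
B) 5733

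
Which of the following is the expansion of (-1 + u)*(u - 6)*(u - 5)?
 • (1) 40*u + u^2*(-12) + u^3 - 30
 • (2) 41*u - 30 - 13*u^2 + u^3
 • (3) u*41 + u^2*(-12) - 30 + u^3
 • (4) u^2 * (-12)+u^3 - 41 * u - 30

Expanding (-1 + u)*(u - 6)*(u - 5):
= u*41 + u^2*(-12) - 30 + u^3
3) u*41 + u^2*(-12) - 30 + u^3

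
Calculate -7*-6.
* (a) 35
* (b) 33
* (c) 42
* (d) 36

-7 * -6 = 42
c) 42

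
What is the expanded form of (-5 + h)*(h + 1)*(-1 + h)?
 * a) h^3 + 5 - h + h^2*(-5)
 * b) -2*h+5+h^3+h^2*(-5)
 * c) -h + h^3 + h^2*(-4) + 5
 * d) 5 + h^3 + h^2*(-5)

Expanding (-5 + h)*(h + 1)*(-1 + h):
= h^3 + 5 - h + h^2*(-5)
a) h^3 + 5 - h + h^2*(-5)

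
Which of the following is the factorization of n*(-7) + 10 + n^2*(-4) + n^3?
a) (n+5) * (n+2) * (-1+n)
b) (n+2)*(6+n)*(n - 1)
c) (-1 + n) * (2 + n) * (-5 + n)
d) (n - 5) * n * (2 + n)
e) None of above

We need to factor n*(-7) + 10 + n^2*(-4) + n^3.
The factored form is (-1 + n) * (2 + n) * (-5 + n).
c) (-1 + n) * (2 + n) * (-5 + n)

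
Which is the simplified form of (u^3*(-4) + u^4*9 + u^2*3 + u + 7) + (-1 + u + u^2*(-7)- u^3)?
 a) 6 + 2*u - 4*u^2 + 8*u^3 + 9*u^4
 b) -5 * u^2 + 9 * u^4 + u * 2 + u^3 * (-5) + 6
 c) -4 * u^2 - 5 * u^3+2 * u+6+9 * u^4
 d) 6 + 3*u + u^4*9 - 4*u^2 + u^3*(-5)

Adding the polynomials and combining like terms:
(u^3*(-4) + u^4*9 + u^2*3 + u + 7) + (-1 + u + u^2*(-7) - u^3)
= -4 * u^2 - 5 * u^3+2 * u+6+9 * u^4
c) -4 * u^2 - 5 * u^3+2 * u+6+9 * u^4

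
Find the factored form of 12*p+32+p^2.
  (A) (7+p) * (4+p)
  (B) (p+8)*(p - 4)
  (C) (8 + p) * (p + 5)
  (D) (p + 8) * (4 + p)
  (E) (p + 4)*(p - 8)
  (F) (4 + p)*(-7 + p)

We need to factor 12*p+32+p^2.
The factored form is (p + 8) * (4 + p).
D) (p + 8) * (4 + p)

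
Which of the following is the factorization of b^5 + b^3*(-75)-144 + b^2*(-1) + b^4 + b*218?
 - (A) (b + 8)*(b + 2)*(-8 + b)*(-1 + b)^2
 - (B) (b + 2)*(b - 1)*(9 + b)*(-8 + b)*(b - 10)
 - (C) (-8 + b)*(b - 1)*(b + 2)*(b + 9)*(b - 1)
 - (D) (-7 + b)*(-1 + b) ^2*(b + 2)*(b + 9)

We need to factor b^5 + b^3*(-75)-144 + b^2*(-1) + b^4 + b*218.
The factored form is (-8 + b)*(b - 1)*(b + 2)*(b + 9)*(b - 1).
C) (-8 + b)*(b - 1)*(b + 2)*(b + 9)*(b - 1)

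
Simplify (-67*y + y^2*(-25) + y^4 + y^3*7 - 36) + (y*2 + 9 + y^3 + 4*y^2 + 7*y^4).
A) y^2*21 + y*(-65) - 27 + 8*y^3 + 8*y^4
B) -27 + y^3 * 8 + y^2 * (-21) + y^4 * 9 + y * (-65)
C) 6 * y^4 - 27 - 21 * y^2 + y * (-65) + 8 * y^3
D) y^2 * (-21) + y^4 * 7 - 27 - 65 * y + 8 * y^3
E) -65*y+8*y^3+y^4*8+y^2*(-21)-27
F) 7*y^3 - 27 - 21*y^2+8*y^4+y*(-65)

Adding the polynomials and combining like terms:
(-67*y + y^2*(-25) + y^4 + y^3*7 - 36) + (y*2 + 9 + y^3 + 4*y^2 + 7*y^4)
= -65*y+8*y^3+y^4*8+y^2*(-21)-27
E) -65*y+8*y^3+y^4*8+y^2*(-21)-27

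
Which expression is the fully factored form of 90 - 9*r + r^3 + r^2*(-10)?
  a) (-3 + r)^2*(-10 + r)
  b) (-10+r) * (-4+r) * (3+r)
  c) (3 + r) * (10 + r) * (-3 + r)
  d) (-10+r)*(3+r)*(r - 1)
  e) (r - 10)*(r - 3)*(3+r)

We need to factor 90 - 9*r + r^3 + r^2*(-10).
The factored form is (r - 10)*(r - 3)*(3+r).
e) (r - 10)*(r - 3)*(3+r)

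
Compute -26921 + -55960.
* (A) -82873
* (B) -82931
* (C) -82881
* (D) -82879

-26921 + -55960 = -82881
C) -82881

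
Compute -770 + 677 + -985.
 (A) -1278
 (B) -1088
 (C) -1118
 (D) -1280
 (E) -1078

First: -770 + 677 = -93
Then: -93 + -985 = -1078
E) -1078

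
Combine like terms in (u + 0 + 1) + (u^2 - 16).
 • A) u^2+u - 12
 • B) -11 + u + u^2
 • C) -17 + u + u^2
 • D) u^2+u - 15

Adding the polynomials and combining like terms:
(u + 0 + 1) + (u^2 - 16)
= u^2+u - 15
D) u^2+u - 15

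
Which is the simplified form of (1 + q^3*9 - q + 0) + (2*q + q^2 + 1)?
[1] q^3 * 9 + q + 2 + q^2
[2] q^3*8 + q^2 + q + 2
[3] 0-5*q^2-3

Adding the polynomials and combining like terms:
(1 + q^3*9 - q + 0) + (2*q + q^2 + 1)
= q^3 * 9 + q + 2 + q^2
1) q^3 * 9 + q + 2 + q^2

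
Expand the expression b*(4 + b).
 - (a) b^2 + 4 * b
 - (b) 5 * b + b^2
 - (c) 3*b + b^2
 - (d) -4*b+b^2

Expanding b*(4 + b):
= b^2 + 4 * b
a) b^2 + 4 * b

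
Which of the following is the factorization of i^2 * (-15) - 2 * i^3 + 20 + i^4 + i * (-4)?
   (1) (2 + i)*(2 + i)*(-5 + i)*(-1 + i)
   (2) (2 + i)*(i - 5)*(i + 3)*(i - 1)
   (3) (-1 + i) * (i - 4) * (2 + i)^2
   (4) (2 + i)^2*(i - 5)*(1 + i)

We need to factor i^2 * (-15) - 2 * i^3 + 20 + i^4 + i * (-4).
The factored form is (2 + i)*(2 + i)*(-5 + i)*(-1 + i).
1) (2 + i)*(2 + i)*(-5 + i)*(-1 + i)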